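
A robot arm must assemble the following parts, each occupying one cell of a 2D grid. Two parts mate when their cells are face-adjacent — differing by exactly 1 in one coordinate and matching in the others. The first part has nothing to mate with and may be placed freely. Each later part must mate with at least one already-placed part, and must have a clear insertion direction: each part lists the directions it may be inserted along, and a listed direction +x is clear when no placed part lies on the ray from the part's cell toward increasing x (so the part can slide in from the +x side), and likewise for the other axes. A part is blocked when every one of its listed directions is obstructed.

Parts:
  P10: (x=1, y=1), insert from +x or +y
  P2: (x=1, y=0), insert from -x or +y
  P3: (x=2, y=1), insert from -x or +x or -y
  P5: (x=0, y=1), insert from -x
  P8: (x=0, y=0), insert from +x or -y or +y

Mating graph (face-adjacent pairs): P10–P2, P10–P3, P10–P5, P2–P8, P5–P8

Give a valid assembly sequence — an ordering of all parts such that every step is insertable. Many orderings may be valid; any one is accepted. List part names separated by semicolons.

1. P2@(1, 0) [-x clear] — {P2}
2. P10@(1, 1) [+x clear] — {P10, P2}
3. P8@(0, 0) [-y clear] — {P10, P2, P8}
4. P5@(0, 1) [-x clear] — {P10, P2, P5, P8}
5. P3@(2, 1) [+x clear] — {P10, P2, P3, P5, P8}

P2; P10; P8; P5; P3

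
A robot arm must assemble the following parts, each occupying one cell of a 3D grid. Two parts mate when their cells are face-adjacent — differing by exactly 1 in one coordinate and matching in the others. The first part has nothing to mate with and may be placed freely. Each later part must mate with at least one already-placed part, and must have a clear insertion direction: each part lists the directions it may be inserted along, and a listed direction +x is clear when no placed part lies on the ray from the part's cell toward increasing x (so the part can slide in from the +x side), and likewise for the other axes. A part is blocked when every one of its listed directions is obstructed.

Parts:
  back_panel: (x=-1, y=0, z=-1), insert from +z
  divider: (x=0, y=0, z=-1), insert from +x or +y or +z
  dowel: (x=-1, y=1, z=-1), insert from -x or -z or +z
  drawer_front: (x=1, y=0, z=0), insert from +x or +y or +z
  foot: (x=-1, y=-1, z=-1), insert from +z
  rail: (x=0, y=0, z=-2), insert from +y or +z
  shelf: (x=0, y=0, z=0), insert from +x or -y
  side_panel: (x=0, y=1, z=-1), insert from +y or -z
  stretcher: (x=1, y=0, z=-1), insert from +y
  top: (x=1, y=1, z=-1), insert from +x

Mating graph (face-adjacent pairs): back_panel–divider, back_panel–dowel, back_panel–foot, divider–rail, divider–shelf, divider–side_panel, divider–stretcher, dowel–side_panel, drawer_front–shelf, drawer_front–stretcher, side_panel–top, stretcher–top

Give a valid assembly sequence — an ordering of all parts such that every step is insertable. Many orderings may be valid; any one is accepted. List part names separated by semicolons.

side_panel; divider; rail; shelf; stretcher; drawer_front; back_panel; foot; top; dowel

1. side_panel@(0, 1, -1) [+y clear] — {side_panel}
2. divider@(0, 0, -1) [+x clear] — {divider, side_panel}
3. rail@(0, 0, -2) [+y clear] — {divider, rail, side_panel}
4. shelf@(0, 0, 0) [+x clear] — {divider, rail, shelf, side_panel}
5. stretcher@(1, 0, -1) [+y clear] — {divider, rail, shelf, side_panel, stretcher}
6. drawer_front@(1, 0, 0) [+x clear] — {divider, drawer_front, rail, shelf, side_panel, stretcher}
7. back_panel@(-1, 0, -1) [+z clear] — {back_panel, divider, drawer_front, rail, shelf, side_panel, stretcher}
8. foot@(-1, -1, -1) [+z clear] — {back_panel, divider, drawer_front, foot, rail, shelf, side_panel, stretcher}
9. top@(1, 1, -1) [+x clear] — {back_panel, divider, drawer_front, foot, rail, shelf, side_panel, stretcher, top}
10. dowel@(-1, 1, -1) [-x clear] — {back_panel, divider, dowel, drawer_front, foot, rail, shelf, side_panel, stretcher, top}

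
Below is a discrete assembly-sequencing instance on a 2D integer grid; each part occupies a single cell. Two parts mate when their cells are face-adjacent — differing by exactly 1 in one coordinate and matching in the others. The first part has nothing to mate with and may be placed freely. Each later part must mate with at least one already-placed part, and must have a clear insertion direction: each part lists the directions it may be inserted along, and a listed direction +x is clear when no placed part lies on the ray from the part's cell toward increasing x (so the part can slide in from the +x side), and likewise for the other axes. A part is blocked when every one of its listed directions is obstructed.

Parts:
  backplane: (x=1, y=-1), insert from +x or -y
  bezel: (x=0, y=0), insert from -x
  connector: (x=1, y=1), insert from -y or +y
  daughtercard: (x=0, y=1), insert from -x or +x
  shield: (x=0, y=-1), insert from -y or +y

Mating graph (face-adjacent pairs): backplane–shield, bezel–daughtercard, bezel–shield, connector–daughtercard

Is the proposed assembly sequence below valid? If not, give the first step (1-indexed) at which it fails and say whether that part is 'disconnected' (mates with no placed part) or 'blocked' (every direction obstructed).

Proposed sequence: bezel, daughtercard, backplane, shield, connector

Invalid at step 3 (disconnected)

1. bezel@(0, 0) [-x clear] — {bezel}
2. daughtercard@(0, 1) [-x clear] — {bezel, daughtercard}
3. backplane@(1, -1) — no placed neighbour ⇒ disconnected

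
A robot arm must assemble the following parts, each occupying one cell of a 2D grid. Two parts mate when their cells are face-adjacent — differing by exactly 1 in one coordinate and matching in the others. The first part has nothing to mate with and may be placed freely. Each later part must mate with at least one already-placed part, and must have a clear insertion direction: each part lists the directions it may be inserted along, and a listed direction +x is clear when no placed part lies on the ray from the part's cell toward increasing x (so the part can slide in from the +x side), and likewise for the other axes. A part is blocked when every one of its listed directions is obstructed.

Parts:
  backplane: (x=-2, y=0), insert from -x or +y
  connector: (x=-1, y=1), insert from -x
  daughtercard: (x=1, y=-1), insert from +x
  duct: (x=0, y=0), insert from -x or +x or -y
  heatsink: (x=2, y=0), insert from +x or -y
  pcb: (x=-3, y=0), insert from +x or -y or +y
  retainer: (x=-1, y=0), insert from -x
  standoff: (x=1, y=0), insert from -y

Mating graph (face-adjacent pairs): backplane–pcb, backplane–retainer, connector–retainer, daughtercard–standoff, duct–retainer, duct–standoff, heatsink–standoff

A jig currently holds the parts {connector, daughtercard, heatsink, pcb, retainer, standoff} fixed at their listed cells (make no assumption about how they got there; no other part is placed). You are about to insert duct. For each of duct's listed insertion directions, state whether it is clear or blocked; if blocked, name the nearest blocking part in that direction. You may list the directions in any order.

-x: nearest on ray is retainer@(-1, 0) ⇒ blocked
+x: nearest on ray is standoff@(1, 0) ⇒ blocked
-y: ray from duct(0, 0) has no placed part ⇒ clear

+x: blocked by standoff; -x: blocked by retainer; -y: clear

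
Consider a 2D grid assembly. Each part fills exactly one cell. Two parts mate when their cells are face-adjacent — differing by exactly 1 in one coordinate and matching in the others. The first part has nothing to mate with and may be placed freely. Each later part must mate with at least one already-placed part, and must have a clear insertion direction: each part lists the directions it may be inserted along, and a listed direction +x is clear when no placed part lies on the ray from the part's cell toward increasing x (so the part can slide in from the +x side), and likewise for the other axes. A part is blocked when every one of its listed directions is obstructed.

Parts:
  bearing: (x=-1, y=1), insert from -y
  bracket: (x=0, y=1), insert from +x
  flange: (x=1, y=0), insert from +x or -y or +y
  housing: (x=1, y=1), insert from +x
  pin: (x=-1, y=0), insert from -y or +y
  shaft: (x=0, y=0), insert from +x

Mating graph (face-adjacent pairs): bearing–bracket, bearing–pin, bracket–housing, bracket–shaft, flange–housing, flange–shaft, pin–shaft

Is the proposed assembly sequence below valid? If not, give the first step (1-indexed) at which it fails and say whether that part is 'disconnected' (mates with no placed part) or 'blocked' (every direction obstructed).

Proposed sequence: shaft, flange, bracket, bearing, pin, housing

Valid

1. shaft@(0, 0) [+x clear] — {shaft}
2. flange@(1, 0) [+x clear] — {flange, shaft}
3. bracket@(0, 1) [+x clear] — {bracket, flange, shaft}
4. bearing@(-1, 1) [-y clear] — {bearing, bracket, flange, shaft}
5. pin@(-1, 0) [-y clear] — {bearing, bracket, flange, pin, shaft}
6. housing@(1, 1) [+x clear] — {bearing, bracket, flange, housing, pin, shaft}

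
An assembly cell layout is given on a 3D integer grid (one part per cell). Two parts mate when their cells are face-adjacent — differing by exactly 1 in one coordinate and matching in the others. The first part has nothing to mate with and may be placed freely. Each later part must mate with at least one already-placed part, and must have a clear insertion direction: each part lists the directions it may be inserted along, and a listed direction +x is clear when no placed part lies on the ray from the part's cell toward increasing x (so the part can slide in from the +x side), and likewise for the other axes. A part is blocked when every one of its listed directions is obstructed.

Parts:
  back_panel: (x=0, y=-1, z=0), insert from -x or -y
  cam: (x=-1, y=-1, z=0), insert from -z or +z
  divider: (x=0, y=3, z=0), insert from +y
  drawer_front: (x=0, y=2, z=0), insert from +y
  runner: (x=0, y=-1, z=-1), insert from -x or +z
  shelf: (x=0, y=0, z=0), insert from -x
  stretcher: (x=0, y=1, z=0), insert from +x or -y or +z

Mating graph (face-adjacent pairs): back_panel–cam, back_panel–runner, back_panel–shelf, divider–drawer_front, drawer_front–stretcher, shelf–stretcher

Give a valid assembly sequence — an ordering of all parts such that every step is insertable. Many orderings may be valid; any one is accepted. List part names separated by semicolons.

stretcher; drawer_front; shelf; back_panel; cam; runner; divider

1. stretcher@(0, 1, 0) [+x clear] — {stretcher}
2. drawer_front@(0, 2, 0) [+y clear] — {drawer_front, stretcher}
3. shelf@(0, 0, 0) [-x clear] — {drawer_front, shelf, stretcher}
4. back_panel@(0, -1, 0) [-x clear] — {back_panel, drawer_front, shelf, stretcher}
5. cam@(-1, -1, 0) [-z clear] — {back_panel, cam, drawer_front, shelf, stretcher}
6. runner@(0, -1, -1) [-x clear] — {back_panel, cam, drawer_front, runner, shelf, stretcher}
7. divider@(0, 3, 0) [+y clear] — {back_panel, cam, divider, drawer_front, runner, shelf, stretcher}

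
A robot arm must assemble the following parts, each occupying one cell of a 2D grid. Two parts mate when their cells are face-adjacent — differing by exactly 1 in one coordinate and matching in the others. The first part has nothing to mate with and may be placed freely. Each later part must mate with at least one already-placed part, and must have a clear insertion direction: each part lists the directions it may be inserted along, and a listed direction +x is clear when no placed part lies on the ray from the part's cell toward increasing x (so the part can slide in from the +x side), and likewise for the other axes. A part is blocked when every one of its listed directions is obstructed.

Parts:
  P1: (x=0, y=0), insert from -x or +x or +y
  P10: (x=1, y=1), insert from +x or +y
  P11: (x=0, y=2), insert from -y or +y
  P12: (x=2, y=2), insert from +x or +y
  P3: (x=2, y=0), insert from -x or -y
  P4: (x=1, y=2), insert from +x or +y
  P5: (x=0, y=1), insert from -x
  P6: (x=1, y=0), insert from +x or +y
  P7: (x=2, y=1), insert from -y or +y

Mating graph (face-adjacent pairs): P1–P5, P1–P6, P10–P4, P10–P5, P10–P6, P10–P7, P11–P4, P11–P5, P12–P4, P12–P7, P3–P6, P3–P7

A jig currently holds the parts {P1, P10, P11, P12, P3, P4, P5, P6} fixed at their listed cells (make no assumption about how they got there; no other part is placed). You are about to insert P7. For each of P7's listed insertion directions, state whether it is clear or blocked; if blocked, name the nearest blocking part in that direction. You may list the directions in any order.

+y: blocked by P12; -y: blocked by P3

-y: nearest on ray is P3@(2, 0) ⇒ blocked
+y: nearest on ray is P12@(2, 2) ⇒ blocked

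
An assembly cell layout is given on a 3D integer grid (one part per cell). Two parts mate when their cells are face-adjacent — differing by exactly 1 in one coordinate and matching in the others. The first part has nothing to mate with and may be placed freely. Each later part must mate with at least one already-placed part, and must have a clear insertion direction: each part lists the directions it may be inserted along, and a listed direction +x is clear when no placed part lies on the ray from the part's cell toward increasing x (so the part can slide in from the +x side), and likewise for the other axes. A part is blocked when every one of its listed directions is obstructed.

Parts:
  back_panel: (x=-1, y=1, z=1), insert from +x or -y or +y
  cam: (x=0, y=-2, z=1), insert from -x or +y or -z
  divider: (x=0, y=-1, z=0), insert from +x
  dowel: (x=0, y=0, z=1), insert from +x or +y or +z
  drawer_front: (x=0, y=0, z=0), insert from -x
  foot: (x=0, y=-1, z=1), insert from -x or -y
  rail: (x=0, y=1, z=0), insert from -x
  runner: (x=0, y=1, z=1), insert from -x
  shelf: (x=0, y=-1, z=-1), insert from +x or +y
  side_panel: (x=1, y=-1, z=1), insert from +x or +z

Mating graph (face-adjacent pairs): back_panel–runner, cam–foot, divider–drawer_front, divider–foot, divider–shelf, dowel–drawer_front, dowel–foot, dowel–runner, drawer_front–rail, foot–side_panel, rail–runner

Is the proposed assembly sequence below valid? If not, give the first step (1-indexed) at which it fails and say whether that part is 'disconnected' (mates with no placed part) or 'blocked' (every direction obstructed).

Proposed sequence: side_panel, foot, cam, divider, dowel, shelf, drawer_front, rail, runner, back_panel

1. side_panel@(1, -1, 1) [+x clear] — {side_panel}
2. foot@(0, -1, 1) [-x clear] — {foot, side_panel}
3. cam@(0, -2, 1) [-x clear] — {cam, foot, side_panel}
4. divider@(0, -1, 0) [+x clear] — {cam, divider, foot, side_panel}
5. dowel@(0, 0, 1) [+x clear] — {cam, divider, dowel, foot, side_panel}
6. shelf@(0, -1, -1) [+x clear] — {cam, divider, dowel, foot, shelf, side_panel}
7. drawer_front@(0, 0, 0) [-x clear] — {cam, divider, dowel, drawer_front, foot, shelf, side_panel}
8. rail@(0, 1, 0) [-x clear] — {cam, divider, dowel, drawer_front, foot, rail, shelf, side_panel}
9. runner@(0, 1, 1) [-x clear] — {cam, divider, dowel, drawer_front, foot, rail, runner, shelf, side_panel}
10. back_panel@(-1, 1, 1) [-y clear] — {back_panel, cam, divider, dowel, drawer_front, foot, rail, runner, shelf, side_panel}

Valid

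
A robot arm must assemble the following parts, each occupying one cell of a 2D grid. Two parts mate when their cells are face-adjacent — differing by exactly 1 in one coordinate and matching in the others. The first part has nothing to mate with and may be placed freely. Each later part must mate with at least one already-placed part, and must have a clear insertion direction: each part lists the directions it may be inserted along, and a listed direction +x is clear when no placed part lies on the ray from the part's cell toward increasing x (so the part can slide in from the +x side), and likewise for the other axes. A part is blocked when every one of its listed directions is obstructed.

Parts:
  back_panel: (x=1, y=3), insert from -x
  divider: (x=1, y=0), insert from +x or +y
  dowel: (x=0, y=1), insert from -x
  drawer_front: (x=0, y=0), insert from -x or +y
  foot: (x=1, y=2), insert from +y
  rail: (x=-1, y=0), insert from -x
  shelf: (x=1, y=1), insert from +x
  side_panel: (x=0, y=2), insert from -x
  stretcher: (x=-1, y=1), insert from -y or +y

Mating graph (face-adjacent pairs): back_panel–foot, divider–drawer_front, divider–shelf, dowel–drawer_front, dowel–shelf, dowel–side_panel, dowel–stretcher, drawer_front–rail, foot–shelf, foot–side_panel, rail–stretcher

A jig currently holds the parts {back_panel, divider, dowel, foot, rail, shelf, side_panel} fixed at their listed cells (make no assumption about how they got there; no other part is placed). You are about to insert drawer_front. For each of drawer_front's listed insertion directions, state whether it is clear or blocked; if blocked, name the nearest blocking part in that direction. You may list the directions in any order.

+y: blocked by dowel; -x: blocked by rail

-x: nearest on ray is rail@(-1, 0) ⇒ blocked
+y: nearest on ray is dowel@(0, 1) ⇒ blocked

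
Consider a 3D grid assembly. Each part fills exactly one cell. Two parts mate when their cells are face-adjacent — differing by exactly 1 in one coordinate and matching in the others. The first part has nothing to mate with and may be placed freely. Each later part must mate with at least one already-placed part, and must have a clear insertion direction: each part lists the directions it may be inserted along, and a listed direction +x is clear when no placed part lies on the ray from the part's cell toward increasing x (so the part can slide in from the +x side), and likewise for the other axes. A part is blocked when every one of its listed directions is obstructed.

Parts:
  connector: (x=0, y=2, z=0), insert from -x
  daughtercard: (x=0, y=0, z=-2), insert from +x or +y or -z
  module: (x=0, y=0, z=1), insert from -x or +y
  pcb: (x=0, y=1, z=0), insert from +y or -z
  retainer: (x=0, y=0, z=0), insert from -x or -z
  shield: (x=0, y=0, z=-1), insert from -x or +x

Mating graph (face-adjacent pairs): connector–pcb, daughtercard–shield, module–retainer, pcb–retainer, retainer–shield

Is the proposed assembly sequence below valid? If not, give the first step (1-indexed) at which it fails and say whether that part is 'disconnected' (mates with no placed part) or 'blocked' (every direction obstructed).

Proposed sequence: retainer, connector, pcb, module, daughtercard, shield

1. retainer@(0, 0, 0) [-x clear] — {retainer}
2. connector@(0, 2, 0) — no placed neighbour ⇒ disconnected

Invalid at step 2 (disconnected)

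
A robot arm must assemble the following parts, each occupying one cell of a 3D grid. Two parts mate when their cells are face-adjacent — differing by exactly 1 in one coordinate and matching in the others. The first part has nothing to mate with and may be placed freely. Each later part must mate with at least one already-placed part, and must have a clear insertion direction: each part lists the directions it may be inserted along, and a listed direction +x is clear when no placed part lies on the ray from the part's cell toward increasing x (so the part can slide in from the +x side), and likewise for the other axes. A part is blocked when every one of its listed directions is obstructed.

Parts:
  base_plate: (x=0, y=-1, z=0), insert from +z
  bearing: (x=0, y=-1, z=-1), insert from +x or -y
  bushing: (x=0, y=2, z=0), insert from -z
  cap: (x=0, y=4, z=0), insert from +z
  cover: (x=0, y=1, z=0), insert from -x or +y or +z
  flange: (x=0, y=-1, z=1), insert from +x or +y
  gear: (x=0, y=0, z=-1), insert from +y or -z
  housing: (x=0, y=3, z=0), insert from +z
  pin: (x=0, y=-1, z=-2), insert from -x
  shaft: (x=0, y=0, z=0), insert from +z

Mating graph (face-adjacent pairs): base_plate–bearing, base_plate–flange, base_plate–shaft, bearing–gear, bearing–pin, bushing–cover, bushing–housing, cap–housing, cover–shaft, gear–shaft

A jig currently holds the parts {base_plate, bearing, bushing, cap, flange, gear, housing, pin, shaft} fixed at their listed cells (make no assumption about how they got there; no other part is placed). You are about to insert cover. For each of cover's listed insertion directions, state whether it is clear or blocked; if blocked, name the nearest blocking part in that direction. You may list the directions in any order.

+y: blocked by bushing; +z: clear; -x: clear

-x: ray from cover(0, 1, 0) has no placed part ⇒ clear
+y: nearest on ray is bushing@(0, 2, 0) ⇒ blocked
+z: ray from cover(0, 1, 0) has no placed part ⇒ clear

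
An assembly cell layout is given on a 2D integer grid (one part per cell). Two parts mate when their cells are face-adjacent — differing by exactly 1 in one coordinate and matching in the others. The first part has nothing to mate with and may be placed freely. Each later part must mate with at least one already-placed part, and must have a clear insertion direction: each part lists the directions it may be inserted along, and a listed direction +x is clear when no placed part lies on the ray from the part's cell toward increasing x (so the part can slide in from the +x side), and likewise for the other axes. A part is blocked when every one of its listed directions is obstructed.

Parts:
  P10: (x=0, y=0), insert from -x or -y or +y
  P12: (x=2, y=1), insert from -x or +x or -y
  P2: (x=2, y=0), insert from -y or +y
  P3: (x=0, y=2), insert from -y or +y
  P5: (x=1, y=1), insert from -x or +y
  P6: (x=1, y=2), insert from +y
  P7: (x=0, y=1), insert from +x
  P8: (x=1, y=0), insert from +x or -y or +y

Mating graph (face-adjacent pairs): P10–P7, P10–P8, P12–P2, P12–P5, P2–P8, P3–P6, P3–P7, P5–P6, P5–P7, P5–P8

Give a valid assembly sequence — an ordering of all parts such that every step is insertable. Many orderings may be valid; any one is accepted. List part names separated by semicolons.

1. P10@(0, 0) [-x clear] — {P10}
2. P7@(0, 1) [+x clear] — {P10, P7}
3. P8@(1, 0) [+x clear] — {P10, P7, P8}
4. P5@(1, 1) [+y clear] — {P10, P5, P7, P8}
5. P6@(1, 2) [+y clear] — {P10, P5, P6, P7, P8}
6. P12@(2, 1) [+x clear] — {P10, P12, P5, P6, P7, P8}
7. P3@(0, 2) [+y clear] — {P10, P12, P3, P5, P6, P7, P8}
8. P2@(2, 0) [-y clear] — {P10, P12, P2, P3, P5, P6, P7, P8}

P10; P7; P8; P5; P6; P12; P3; P2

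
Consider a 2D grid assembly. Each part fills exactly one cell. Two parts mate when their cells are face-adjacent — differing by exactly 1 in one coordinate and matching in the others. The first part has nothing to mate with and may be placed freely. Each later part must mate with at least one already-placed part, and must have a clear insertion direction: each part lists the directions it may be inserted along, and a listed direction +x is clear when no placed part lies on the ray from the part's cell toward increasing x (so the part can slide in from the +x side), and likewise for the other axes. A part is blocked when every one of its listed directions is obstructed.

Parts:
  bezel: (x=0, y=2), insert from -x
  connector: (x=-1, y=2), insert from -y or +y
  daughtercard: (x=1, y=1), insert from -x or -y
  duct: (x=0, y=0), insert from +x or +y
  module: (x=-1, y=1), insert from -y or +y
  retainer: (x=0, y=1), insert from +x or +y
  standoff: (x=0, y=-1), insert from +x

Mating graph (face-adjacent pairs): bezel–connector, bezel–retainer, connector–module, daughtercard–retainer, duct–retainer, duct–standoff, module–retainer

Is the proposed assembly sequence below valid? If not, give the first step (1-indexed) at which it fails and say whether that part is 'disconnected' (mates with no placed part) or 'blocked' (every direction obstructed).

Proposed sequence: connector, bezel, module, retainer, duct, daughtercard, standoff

1. connector@(-1, 2) [-y clear] — {connector}
2. bezel@(0, 2) — -x all obstructed ⇒ blocked

Invalid at step 2 (blocked)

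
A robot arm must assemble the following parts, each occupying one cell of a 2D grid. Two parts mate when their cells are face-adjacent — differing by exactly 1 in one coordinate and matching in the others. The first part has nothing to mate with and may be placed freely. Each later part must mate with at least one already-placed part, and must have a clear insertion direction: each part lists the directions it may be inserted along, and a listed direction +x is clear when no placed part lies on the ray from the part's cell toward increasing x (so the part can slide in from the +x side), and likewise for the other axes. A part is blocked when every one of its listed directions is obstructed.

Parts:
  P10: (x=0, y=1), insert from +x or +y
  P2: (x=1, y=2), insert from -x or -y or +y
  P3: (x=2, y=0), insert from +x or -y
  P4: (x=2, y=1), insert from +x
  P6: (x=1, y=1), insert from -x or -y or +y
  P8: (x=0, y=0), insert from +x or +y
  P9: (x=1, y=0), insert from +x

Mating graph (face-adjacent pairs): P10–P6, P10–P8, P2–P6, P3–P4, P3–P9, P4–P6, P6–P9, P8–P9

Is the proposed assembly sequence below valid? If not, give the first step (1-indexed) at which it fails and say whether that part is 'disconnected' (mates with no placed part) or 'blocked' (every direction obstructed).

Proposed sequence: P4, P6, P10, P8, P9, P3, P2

Valid

1. P4@(2, 1) [+x clear] — {P4}
2. P6@(1, 1) [-x clear] — {P4, P6}
3. P10@(0, 1) [+y clear] — {P10, P4, P6}
4. P8@(0, 0) [+x clear] — {P10, P4, P6, P8}
5. P9@(1, 0) [+x clear] — {P10, P4, P6, P8, P9}
6. P3@(2, 0) [+x clear] — {P10, P3, P4, P6, P8, P9}
7. P2@(1, 2) [-x clear] — {P10, P2, P3, P4, P6, P8, P9}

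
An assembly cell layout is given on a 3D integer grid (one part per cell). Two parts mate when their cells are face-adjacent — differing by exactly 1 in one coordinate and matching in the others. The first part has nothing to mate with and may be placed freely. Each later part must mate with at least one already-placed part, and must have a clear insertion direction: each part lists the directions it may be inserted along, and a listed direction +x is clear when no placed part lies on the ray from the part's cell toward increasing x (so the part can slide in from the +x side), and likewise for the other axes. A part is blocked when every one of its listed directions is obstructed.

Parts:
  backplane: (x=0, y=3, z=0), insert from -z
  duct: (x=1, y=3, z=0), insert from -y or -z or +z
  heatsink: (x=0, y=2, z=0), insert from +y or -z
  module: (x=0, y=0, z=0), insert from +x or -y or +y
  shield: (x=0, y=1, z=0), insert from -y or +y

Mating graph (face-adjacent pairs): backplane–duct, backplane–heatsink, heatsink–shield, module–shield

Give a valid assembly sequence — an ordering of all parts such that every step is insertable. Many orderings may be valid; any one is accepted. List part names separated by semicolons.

module; shield; heatsink; backplane; duct

1. module@(0, 0, 0) [+x clear] — {module}
2. shield@(0, 1, 0) [+y clear] — {module, shield}
3. heatsink@(0, 2, 0) [+y clear] — {heatsink, module, shield}
4. backplane@(0, 3, 0) [-z clear] — {backplane, heatsink, module, shield}
5. duct@(1, 3, 0) [-y clear] — {backplane, duct, heatsink, module, shield}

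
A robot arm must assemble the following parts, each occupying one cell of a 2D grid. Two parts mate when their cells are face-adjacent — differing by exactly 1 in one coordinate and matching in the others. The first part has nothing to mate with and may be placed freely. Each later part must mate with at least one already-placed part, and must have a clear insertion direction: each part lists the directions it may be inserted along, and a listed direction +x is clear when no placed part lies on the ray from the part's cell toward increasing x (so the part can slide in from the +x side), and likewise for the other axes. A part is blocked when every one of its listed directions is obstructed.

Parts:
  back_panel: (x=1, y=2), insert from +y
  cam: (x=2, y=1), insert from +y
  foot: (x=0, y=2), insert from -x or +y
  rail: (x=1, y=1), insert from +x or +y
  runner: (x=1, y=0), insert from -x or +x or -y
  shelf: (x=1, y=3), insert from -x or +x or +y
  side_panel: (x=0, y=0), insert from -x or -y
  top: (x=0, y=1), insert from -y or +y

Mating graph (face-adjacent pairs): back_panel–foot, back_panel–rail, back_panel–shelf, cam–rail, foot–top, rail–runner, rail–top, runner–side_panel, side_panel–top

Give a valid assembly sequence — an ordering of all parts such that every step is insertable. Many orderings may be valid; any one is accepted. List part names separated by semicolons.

side_panel; runner; top; rail; back_panel; cam; foot; shelf

1. side_panel@(0, 0) [-x clear] — {side_panel}
2. runner@(1, 0) [+x clear] — {runner, side_panel}
3. top@(0, 1) [+y clear] — {runner, side_panel, top}
4. rail@(1, 1) [+x clear] — {rail, runner, side_panel, top}
5. back_panel@(1, 2) [+y clear] — {back_panel, rail, runner, side_panel, top}
6. cam@(2, 1) [+y clear] — {back_panel, cam, rail, runner, side_panel, top}
7. foot@(0, 2) [-x clear] — {back_panel, cam, foot, rail, runner, side_panel, top}
8. shelf@(1, 3) [-x clear] — {back_panel, cam, foot, rail, runner, shelf, side_panel, top}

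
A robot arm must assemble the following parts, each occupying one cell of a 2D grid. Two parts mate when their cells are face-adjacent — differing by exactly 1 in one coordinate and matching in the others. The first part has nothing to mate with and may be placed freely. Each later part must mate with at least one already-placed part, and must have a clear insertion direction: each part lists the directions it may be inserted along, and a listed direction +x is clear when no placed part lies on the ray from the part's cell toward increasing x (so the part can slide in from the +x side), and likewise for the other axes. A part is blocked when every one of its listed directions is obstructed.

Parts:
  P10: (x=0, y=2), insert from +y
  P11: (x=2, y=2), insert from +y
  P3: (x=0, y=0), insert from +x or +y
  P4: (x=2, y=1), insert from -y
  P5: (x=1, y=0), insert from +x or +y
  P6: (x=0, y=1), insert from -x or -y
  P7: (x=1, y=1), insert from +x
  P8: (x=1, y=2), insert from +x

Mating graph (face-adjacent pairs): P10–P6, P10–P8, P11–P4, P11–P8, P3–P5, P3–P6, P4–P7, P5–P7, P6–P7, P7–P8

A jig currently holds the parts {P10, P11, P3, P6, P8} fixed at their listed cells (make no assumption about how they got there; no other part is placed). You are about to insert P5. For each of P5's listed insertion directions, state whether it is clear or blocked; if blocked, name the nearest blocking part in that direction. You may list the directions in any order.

+x: clear; +y: blocked by P8

+x: ray from P5(1, 0) has no placed part ⇒ clear
+y: nearest on ray is P8@(1, 2) ⇒ blocked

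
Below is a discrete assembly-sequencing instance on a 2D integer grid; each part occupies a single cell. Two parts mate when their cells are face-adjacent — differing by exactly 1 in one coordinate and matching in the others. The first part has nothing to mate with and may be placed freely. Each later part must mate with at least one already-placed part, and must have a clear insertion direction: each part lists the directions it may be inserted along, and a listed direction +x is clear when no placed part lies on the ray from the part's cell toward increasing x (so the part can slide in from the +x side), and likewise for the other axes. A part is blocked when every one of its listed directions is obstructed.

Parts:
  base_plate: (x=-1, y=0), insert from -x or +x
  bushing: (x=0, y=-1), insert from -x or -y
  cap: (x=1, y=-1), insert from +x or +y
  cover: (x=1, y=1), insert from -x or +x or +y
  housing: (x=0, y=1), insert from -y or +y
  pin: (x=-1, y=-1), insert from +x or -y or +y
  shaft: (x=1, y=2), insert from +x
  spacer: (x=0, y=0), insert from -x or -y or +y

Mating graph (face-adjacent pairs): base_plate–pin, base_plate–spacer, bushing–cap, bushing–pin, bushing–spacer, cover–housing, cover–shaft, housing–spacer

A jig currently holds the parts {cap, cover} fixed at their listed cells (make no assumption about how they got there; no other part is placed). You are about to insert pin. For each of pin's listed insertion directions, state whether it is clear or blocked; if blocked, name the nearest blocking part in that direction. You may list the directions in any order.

+x: blocked by cap; +y: clear; -y: clear

+x: nearest on ray is cap@(1, -1) ⇒ blocked
-y: ray from pin(-1, -1) has no placed part ⇒ clear
+y: ray from pin(-1, -1) has no placed part ⇒ clear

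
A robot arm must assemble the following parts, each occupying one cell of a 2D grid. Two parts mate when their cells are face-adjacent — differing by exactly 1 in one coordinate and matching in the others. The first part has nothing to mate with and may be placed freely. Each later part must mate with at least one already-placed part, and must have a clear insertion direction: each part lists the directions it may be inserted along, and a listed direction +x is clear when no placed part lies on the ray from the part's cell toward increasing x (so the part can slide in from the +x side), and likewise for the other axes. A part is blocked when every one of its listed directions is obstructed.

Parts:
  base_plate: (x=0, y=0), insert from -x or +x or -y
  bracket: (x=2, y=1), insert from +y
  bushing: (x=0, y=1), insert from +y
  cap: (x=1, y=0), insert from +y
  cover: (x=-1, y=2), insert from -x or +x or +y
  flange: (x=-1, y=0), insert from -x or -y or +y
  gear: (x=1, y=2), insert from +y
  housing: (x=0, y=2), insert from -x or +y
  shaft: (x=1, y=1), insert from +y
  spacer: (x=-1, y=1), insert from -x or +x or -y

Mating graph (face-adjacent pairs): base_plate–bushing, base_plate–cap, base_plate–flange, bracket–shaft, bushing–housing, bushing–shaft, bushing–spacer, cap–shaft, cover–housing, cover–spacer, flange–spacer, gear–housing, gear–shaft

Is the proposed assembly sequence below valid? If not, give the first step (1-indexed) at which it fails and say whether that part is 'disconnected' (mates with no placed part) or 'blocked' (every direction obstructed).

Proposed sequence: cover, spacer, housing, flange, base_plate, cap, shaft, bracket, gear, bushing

1. cover@(-1, 2) [-x clear] — {cover}
2. spacer@(-1, 1) [-x clear] — {cover, spacer}
3. housing@(0, 2) [+y clear] — {cover, housing, spacer}
4. flange@(-1, 0) [-x clear] — {cover, flange, housing, spacer}
5. base_plate@(0, 0) [+x clear] — {base_plate, cover, flange, housing, spacer}
6. cap@(1, 0) [+y clear] — {base_plate, cap, cover, flange, housing, spacer}
7. shaft@(1, 1) [+y clear] — {base_plate, cap, cover, flange, housing, shaft, spacer}
8. bracket@(2, 1) [+y clear] — {base_plate, bracket, cap, cover, flange, housing, shaft, spacer}
9. gear@(1, 2) [+y clear] — {base_plate, bracket, cap, cover, flange, gear, housing, shaft, spacer}
10. bushing@(0, 1) — +y all obstructed ⇒ blocked

Invalid at step 10 (blocked)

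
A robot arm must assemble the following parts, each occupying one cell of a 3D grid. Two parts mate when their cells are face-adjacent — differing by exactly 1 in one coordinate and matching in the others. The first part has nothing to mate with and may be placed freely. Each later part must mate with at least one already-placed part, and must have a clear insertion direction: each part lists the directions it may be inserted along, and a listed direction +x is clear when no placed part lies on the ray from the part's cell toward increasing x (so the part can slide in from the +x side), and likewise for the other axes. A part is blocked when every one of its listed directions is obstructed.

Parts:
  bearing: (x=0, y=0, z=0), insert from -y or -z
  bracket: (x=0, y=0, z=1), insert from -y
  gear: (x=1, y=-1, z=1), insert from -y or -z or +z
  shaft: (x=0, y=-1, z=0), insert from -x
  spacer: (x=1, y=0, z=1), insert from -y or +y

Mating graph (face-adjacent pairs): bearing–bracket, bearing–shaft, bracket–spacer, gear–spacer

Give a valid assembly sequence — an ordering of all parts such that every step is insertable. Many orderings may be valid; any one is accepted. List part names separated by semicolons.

1. bracket@(0, 0, 1) [-y clear] — {bracket}
2. spacer@(1, 0, 1) [-y clear] — {bracket, spacer}
3. gear@(1, -1, 1) [-y clear] — {bracket, gear, spacer}
4. bearing@(0, 0, 0) [-y clear] — {bearing, bracket, gear, spacer}
5. shaft@(0, -1, 0) [-x clear] — {bearing, bracket, gear, shaft, spacer}

bracket; spacer; gear; bearing; shaft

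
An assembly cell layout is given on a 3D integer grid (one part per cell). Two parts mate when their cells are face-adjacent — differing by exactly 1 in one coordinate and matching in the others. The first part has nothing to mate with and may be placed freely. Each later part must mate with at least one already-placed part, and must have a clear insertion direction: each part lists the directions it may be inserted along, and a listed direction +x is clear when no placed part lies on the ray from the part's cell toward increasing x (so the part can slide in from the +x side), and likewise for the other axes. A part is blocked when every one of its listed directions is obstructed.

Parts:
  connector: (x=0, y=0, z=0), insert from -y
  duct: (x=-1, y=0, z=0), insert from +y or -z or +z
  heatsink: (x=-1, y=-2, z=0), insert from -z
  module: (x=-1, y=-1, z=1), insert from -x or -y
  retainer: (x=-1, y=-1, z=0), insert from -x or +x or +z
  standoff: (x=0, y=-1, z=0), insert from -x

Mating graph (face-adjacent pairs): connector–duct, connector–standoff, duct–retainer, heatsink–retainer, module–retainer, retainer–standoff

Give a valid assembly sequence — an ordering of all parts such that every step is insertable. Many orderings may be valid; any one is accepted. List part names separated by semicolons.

duct; connector; standoff; retainer; heatsink; module

1. duct@(-1, 0, 0) [+y clear] — {duct}
2. connector@(0, 0, 0) [-y clear] — {connector, duct}
3. standoff@(0, -1, 0) [-x clear] — {connector, duct, standoff}
4. retainer@(-1, -1, 0) [-x clear] — {connector, duct, retainer, standoff}
5. heatsink@(-1, -2, 0) [-z clear] — {connector, duct, heatsink, retainer, standoff}
6. module@(-1, -1, 1) [-x clear] — {connector, duct, heatsink, module, retainer, standoff}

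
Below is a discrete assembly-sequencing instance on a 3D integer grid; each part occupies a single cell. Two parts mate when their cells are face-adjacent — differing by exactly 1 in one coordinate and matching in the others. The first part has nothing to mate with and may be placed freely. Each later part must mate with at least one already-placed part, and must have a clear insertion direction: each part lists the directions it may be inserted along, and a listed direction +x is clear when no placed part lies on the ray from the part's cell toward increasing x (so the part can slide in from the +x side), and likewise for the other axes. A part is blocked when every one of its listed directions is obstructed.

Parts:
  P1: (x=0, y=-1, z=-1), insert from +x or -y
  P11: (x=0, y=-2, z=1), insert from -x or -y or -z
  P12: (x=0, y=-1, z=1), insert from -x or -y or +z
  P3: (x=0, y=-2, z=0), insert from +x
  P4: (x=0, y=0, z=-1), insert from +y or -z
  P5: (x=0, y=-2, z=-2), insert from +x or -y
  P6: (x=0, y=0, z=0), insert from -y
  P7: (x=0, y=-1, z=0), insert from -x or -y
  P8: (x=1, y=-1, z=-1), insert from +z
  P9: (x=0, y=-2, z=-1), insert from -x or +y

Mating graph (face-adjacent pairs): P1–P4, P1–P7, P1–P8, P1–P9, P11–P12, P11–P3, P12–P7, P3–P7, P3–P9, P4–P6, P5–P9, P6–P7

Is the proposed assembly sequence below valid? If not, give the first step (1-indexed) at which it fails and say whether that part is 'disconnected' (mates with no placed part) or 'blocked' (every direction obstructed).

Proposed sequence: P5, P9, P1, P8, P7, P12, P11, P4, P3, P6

1. P5@(0, -2, -2) [+x clear] — {P5}
2. P9@(0, -2, -1) [-x clear] — {P5, P9}
3. P1@(0, -1, -1) [+x clear] — {P1, P5, P9}
4. P8@(1, -1, -1) [+z clear] — {P1, P5, P8, P9}
5. P7@(0, -1, 0) [-x clear] — {P1, P5, P7, P8, P9}
6. P12@(0, -1, 1) [-x clear] — {P1, P12, P5, P7, P8, P9}
7. P11@(0, -2, 1) [-x clear] — {P1, P11, P12, P5, P7, P8, P9}
8. P4@(0, 0, -1) [+y clear] — {P1, P11, P12, P4, P5, P7, P8, P9}
9. P3@(0, -2, 0) [+x clear] — {P1, P11, P12, P3, P4, P5, P7, P8, P9}
10. P6@(0, 0, 0) — -y all obstructed ⇒ blocked

Invalid at step 10 (blocked)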